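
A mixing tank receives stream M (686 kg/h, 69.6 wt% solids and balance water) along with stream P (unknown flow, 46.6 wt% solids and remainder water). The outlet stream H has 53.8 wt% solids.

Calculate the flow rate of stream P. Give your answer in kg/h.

1505 kg/h

Let P be the unknown flow. Total out = 686 + P.
solids balance: 477.46 + 0.466·P = 0.538·(686 + P)
(0.466 − 0.538)·P = 0.538×686 − 477.46 = -108.39
P = -108.39 / -0.072 = 1505.4 kg/h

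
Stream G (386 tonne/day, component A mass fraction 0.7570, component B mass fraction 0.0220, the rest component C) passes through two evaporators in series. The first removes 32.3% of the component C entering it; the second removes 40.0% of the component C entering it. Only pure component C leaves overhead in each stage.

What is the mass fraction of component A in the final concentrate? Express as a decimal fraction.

component C in feed = 386×0.221 = 85.306 tonne/day.
After stage 1: component C left = (1−0.323)×85.306 = 57.752; stream total = 358.45 tonne/day.
After stage 2: component C left = (1−0.400)×57.752 = 34.651; final concentrate = 335.35 tonne/day.
component A fraction = 292.2/335.35 = 0.8713.

0.8713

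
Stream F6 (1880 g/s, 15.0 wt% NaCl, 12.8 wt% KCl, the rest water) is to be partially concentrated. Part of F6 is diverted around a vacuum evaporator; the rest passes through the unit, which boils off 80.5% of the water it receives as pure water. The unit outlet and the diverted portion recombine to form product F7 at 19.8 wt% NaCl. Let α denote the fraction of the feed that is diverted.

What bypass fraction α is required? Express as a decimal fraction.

All 1880×0.150 = 282 g/s of NaCl reaches F7, so F7 = 282/0.198 = 1424.2 g/s and vapour = 455.76 g/s.
The evaporator receives (1−α)·1880 of feed at 0.722 water and removes 0.805 of that water:
0.805×0.722×(1−α)×1880 = 455.76
(1−α) = 455.76/1092.7 = 0.4171;  α = 0.5829.

0.583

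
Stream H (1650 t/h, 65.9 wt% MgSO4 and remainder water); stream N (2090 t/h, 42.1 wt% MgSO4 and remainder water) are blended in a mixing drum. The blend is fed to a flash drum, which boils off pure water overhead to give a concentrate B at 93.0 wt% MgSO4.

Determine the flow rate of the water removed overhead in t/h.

1625 t/h

MgSO4 entering = 1650×0.659 + 2090×0.421 = 1967.2 t/h.
All MgSO4 reports to B, so B = 1967.2/0.930 = 2115.3 t/h.
Total feed = 3740 t/h; overhead = 3740 − 2115.3 = 1624.7 t/h.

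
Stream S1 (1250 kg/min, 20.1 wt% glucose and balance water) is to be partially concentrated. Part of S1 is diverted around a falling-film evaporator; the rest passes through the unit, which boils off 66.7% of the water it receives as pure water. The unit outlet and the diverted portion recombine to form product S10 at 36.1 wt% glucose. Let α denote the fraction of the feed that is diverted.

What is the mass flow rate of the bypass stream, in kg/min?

All 1250×0.201 = 251.25 kg/min of glucose reaches S10, so S10 = 251.25/0.361 = 695.98 kg/min and vapour = 554.02 kg/min.
The evaporator receives (1−α)·1250 of feed at 0.799 water and removes 0.667 of that water:
0.667×0.799×(1−α)×1250 = 554.02
(1−α) = 554.02/666.17 = 0.8316;  α = 0.1684.
Bypass flow = 0.1684×1250 = 210.44 kg/min.

210.4 kg/min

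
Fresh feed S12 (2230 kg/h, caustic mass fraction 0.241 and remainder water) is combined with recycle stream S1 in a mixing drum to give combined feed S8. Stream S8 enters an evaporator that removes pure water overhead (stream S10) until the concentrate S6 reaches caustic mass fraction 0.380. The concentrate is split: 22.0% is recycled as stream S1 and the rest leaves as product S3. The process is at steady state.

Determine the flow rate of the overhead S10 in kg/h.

Overall caustic balance (none leaves overhead): caustic in fresh feed = caustic in product, i.e. 2230×0.241 = (1−0.220)·S6·0.380.
S6 = 537.43/(0.380×0.780) = 1813.2 kg/h.
Recycle S1 = 0.220×1813.2 = 398.9 kg/h.
Combined feed S8 = 2230 + 398.9 = 2628.9 kg/h.
Overhead S10 = S8 − S6 = 2628.9 − 1813.2 = 815.71 kg/h.

815.7 kg/h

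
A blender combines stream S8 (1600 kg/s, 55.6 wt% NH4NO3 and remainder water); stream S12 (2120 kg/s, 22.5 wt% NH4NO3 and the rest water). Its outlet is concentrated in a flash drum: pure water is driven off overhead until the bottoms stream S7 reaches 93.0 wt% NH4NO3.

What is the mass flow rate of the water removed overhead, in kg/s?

2251 kg/s

NH4NO3 entering = 1600×0.556 + 2120×0.225 = 1366.6 kg/s.
All NH4NO3 reports to S7, so S7 = 1366.6/0.930 = 1469.5 kg/s.
Total feed = 3720 kg/s; overhead = 3720 − 1469.5 = 2250.5 kg/s.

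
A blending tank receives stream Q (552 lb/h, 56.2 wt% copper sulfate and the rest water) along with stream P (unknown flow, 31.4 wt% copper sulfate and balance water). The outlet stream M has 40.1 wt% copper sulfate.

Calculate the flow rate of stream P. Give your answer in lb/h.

Let P be the unknown flow. Total out = 552 + P.
copper sulfate balance: 310.22 + 0.314·P = 0.401·(552 + P)
(0.314 − 0.401)·P = 0.401×552 − 310.22 = -88.872
P = -88.872 / -0.087 = 1021.5 lb/h

1022 lb/h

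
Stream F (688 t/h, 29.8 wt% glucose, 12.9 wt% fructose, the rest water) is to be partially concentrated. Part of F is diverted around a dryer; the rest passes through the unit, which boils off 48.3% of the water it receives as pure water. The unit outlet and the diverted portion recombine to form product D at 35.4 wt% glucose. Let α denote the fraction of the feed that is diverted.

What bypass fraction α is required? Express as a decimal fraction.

0.428

All 688×0.298 = 205.02 t/h of glucose reaches D, so D = 205.02/0.354 = 579.16 t/h and vapour = 108.84 t/h.
The evaporator receives (1−α)·688 of feed at 0.573 water and removes 0.483 of that water:
0.483×0.573×(1−α)×688 = 108.84
(1−α) = 108.84/190.41 = 0.5716;  α = 0.4284.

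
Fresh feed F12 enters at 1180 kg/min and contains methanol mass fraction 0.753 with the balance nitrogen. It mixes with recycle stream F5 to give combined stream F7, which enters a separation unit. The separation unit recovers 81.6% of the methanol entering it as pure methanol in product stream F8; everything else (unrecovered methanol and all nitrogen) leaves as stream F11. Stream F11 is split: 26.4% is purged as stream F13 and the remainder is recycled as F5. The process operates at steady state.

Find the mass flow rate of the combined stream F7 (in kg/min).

nitrogen enters only via F12 and leaves only via the purge: 1180×0.247 = 0.264×(nitrogen in F11), and the separation unit passes all nitrogen, so nitrogen in F7 = nitrogen in F11 = 1104 kg/min.
methanol in F7: m_A = 1180×0.753 + (1−0.264)·(1−0.816)·m_A, so m_A = 888.54/0.8646 = 1027.7 kg/min.
F7 = 1027.7 + 1104 = 2131.7 kg/min.

2132 kg/min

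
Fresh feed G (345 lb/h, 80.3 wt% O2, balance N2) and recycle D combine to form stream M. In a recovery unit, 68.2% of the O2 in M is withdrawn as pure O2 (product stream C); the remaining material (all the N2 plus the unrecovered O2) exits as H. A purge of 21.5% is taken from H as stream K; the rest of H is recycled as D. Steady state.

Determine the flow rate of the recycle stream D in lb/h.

340.3 lb/h

N2 enters only via G and leaves only via the purge: 345×0.197 = 0.215×(N2 in H), and the recovery unit passes all N2, so N2 in M = N2 in H = 316.12 lb/h.
O2 in M: m_A = 345×0.803 + (1−0.215)·(1−0.682)·m_A, so m_A = 277.04/0.7504 = 369.2 lb/h.
H = (1−0.682)×369.2 + 316.12 = 433.52 lb/h.
Recycle D = (1−0.215)×433.52 = 340.31 lb/h.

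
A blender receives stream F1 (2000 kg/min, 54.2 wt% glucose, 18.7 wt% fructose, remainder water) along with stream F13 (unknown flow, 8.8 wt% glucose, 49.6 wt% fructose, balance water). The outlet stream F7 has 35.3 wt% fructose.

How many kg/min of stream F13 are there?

2322 kg/min

Let F13 be the unknown flow. Total out = 2000 + F13.
fructose balance: 374 + 0.496·F13 = 0.353·(2000 + F13)
(0.496 − 0.353)·F13 = 0.353×2000 − 374 = 332
F13 = 332 / 0.143 = 2321.7 kg/min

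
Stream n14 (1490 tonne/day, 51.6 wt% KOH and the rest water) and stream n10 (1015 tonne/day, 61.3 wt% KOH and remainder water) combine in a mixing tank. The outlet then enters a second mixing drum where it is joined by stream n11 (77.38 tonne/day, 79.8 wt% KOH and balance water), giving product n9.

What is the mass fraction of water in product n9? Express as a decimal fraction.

Overall, product flow = 2582.4 tonne/day.
water in = 1490×0.484 + 1015×0.387 + 77.38×0.202 = 1129.6 tonne/day.
water fraction in n9 = 0.4374.

0.4374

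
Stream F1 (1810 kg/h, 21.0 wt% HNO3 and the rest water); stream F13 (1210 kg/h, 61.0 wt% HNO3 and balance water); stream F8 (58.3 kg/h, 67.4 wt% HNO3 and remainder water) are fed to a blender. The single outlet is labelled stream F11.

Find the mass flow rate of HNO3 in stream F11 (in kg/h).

HNO3 out = HNO3 in = 1810×0.210 + 1210×0.610 + 58.3×0.674 = 1157.5 kg/h.

1157 kg/h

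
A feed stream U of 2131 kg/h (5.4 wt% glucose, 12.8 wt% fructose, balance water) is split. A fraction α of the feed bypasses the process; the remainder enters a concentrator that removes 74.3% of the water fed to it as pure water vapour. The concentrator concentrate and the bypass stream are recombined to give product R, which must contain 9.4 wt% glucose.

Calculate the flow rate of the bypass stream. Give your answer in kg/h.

All 2131×0.054 = 115.07 kg/h of glucose reaches R, so R = 115.07/0.094 = 1224.2 kg/h and vapour = 906.81 kg/h.
The evaporator receives (1−α)·2131 of feed at 0.818 water and removes 0.743 of that water:
0.743×0.818×(1−α)×2131 = 906.81
(1−α) = 906.81/1295.2 = 0.7001;  α = 0.2999.
Bypass flow = 0.2999×2131 = 638.98 kg/h.

639 kg/h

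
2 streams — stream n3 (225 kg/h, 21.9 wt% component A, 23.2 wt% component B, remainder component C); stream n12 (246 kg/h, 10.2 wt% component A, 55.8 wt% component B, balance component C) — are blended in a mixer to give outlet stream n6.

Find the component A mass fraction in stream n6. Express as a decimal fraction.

Total flow out = 225 + 246 = 471 kg/h.
component A in = 225×0.219 + 246×0.102 = 74.367 kg/h.
component A mass fraction in n6 = 74.367/471 = 0.158.

0.158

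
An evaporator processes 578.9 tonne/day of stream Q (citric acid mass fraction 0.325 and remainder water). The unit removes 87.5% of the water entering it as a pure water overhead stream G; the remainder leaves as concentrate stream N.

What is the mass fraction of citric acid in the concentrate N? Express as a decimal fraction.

0.794

citric acid is not removed: 578.9×0.325 = 188.14 tonne/day of citric acid enters N.
water entering = 578.9×0.675 = 390.76 tonne/day; overhead removed = 0.875×390.76 = 341.91 tonne/day.
Concentrate = 578.9 − 341.91 = 236.99 tonne/day.
Mass fraction = 188.14/236.99 = 0.794.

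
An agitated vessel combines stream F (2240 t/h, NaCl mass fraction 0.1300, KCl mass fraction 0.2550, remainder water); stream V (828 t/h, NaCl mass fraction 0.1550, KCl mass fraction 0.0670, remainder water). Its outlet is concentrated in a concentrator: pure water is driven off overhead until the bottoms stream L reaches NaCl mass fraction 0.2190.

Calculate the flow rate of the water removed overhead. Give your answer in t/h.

1152 t/h

NaCl entering = 2240×0.130 + 828×0.155 = 419.54 t/h.
All NaCl reports to L, so L = 419.54/0.219 = 1915.7 t/h.
Total feed = 3068 t/h; overhead = 3068 − 1915.7 = 1152.3 t/h.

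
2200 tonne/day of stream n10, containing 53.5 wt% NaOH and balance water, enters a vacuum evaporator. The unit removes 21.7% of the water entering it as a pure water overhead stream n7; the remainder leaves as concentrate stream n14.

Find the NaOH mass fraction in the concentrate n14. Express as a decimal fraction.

NaOH is not removed: 2200×0.535 = 1177 tonne/day of NaOH enters n14.
water entering = 2200×0.465 = 1023 tonne/day; overhead removed = 0.217×1023 = 221.99 tonne/day.
Concentrate = 2200 − 221.99 = 1978 tonne/day.
Mass fraction = 1177/1978 = 0.595.

0.595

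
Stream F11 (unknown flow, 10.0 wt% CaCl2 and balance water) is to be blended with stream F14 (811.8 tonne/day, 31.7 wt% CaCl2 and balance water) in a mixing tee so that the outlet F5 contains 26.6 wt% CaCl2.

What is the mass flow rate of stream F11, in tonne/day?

Let F11 be the unknown flow. Total out = 811.8 + F11.
CaCl2 balance: 257.34 + 0.100·F11 = 0.266·(811.8 + F11)
(0.100 − 0.266)·F11 = 0.266×811.8 − 257.34 = -41.402
F11 = -41.402 / -0.166 = 249.41 tonne/day

249.4 tonne/day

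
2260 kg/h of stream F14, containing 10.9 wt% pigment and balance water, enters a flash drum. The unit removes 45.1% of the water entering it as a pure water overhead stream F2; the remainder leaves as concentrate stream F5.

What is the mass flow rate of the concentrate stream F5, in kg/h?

water entering = 2260×0.891 = 2013.7 kg/h; overhead removed = 0.451×2013.7 = 908.16 kg/h.
Concentrate = 2260 − 908.16 = 1351.8 kg/h.

1352 kg/h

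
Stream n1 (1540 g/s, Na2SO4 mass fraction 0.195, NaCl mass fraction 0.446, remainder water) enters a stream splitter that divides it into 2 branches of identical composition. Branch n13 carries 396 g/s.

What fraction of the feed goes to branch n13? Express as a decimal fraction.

0.257

Fraction to n13 = 396/1540 = 0.2571.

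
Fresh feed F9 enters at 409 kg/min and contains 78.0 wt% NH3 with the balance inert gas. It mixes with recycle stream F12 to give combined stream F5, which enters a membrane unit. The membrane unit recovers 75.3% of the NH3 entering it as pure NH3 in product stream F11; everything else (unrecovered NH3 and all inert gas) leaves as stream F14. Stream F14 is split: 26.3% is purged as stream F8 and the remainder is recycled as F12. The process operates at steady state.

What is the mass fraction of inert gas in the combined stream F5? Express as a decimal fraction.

0.4673

inert gas enters only via F9 and leaves only via the purge: 409×0.220 = 0.263×(inert gas in F14), and the membrane unit passes all inert gas, so inert gas in F5 = inert gas in F14 = 342.13 kg/min.
NH3 in F5: m_A = 409×0.780 + (1−0.263)·(1−0.753)·m_A, so m_A = 319.02/0.8180 = 390.02 kg/min.
F5 = 390.02 + 342.13 = 732.15 kg/min.
inert gas fraction in F5 = 342.13/732.15 = 0.4673.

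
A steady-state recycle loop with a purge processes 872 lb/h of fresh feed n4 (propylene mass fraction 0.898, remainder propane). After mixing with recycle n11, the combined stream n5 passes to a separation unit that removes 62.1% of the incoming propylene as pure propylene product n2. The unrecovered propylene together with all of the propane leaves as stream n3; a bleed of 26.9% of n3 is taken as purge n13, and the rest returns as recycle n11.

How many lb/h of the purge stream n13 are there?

propane enters only via n4 and leaves only via the purge: 872×0.102 = 0.269×(propane in n3), and the separation unit passes all propane, so propane in n5 = propane in n3 = 330.65 lb/h.
propylene in n5: m_A = 872×0.898 + (1−0.269)·(1−0.621)·m_A, so m_A = 783.06/0.7230 = 1083.1 lb/h.
n3 = (1−0.621)×1083.1 + 330.65 = 741.16 lb/h.
Purge n13 = 0.269×741.16 = 199.37 lb/h.

199.4 lb/h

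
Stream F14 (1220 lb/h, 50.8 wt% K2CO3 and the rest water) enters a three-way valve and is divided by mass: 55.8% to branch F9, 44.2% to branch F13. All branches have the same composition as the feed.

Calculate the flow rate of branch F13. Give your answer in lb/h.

Branch F13 flow = 0.442×1220 = 539.24 lb/h.

539.2 lb/h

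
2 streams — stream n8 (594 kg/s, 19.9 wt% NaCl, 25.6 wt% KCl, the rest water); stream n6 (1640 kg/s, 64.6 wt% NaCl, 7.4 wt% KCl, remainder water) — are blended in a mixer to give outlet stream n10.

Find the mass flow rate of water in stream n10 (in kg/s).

782.9 kg/s

water out = water in = 594×0.545 + 1640×0.280 = 782.93 kg/s.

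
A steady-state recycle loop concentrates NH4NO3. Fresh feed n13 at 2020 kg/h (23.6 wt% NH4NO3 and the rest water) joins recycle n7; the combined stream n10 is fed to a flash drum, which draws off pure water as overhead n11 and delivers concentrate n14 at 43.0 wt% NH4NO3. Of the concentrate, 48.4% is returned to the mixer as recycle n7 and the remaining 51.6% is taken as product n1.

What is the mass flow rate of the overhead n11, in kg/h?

Overall NH4NO3 balance (none leaves overhead): NH4NO3 in fresh feed = NH4NO3 in product, i.e. 2020×0.236 = (1−0.484)·n14·0.430.
n14 = 476.72/(0.430×0.516) = 2148.5 kg/h.
Recycle n7 = 0.484×2148.5 = 1039.9 kg/h.
Combined feed n10 = 2020 + 1039.9 = 3059.9 kg/h.
Overhead n11 = n10 − n14 = 3059.9 − 2148.5 = 911.35 kg/h.

911.3 kg/h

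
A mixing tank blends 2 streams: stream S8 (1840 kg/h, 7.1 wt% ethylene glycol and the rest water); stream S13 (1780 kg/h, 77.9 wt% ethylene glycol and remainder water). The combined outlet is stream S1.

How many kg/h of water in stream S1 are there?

water out = water in = 1840×0.929 + 1780×0.221 = 2102.7 kg/h.

2103 kg/h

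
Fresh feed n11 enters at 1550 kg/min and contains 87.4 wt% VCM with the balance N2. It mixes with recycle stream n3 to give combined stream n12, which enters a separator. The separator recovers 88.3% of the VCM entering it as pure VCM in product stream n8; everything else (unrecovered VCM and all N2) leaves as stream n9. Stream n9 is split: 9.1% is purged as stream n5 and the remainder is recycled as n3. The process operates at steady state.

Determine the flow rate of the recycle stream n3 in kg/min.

N2 enters only via n11 and leaves only via the purge: 1550×0.126 = 0.091×(N2 in n9), and the separator passes all N2, so N2 in n12 = N2 in n9 = 2146.2 kg/min.
VCM in n12: m_A = 1550×0.874 + (1−0.091)·(1−0.883)·m_A, so m_A = 1354.7/0.8936 = 1515.9 kg/min.
n9 = (1−0.883)×1515.9 + 2146.2 = 2323.5 kg/min.
Recycle n3 = (1−0.091)×2323.5 = 2112.1 kg/min.

2112 kg/min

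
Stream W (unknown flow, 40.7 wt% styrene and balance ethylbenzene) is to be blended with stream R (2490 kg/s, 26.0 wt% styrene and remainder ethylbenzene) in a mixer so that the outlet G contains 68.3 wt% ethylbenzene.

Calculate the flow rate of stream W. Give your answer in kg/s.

Let W be the unknown flow. Total out = 2490 + W.
ethylbenzene balance: 1842.6 + 0.593·W = 0.683·(2490 + W)
(0.593 − 0.683)·W = 0.683×2490 − 1842.6 = -141.93
W = -141.93 / -0.090 = 1577 kg/s

1577 kg/s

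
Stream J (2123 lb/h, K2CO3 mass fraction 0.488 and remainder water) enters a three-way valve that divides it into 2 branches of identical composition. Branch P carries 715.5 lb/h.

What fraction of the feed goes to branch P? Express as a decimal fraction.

Fraction to P = 715.5/2123 = 0.3370.

0.337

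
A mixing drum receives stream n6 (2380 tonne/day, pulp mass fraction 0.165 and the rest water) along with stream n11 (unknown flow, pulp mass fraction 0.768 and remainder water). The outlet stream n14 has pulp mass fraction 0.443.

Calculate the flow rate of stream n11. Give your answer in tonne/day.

Let n11 be the unknown flow. Total out = 2380 + n11.
pulp balance: 392.7 + 0.768·n11 = 0.443·(2380 + n11)
(0.768 − 0.443)·n11 = 0.443×2380 − 392.7 = 661.64
n11 = 661.64 / 0.325 = 2035.8 tonne/day

2036 tonne/day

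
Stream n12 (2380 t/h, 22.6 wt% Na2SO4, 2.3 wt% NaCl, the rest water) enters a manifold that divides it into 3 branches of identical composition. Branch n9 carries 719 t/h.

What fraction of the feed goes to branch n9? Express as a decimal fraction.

Fraction to n9 = 719/2380 = 0.3021.

0.302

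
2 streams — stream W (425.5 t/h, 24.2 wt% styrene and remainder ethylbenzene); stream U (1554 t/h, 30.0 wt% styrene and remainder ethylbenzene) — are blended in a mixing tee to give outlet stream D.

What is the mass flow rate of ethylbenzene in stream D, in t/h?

ethylbenzene out = ethylbenzene in = 425.5×0.758 + 1554×0.700 = 1410.3 t/h.

1410 t/h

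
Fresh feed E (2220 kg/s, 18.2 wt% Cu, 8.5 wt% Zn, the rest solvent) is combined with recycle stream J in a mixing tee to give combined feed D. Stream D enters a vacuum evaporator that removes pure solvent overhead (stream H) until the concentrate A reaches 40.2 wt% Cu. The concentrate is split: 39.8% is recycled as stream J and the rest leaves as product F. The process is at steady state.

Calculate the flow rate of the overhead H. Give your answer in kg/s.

1215 kg/s

Overall Cu balance (none leaves overhead): Cu in fresh feed = Cu in product, i.e. 2220×0.182 = (1−0.398)·A·0.402.
A = 404.04/(0.402×0.602) = 1669.6 kg/s.
Recycle J = 0.398×1669.6 = 664.48 kg/s.
Combined feed D = 2220 + 664.48 = 2884.5 kg/s.
Overhead H = D − A = 2884.5 − 1669.6 = 1214.9 kg/s.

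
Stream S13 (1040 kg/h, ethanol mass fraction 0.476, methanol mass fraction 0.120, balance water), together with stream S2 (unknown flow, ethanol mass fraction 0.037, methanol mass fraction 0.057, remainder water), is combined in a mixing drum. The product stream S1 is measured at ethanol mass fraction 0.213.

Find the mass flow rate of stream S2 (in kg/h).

1554 kg/h

Let S2 be the unknown flow. Total out = 1040 + S2.
ethanol balance: 495.04 + 0.037·S2 = 0.213·(1040 + S2)
(0.037 − 0.213)·S2 = 0.213×1040 − 495.04 = -273.52
S2 = -273.52 / -0.176 = 1554.1 kg/h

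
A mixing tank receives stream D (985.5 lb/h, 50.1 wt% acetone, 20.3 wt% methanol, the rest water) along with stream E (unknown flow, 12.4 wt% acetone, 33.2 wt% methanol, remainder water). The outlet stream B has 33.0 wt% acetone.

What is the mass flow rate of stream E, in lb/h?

Let E be the unknown flow. Total out = 985.5 + E.
acetone balance: 493.74 + 0.124·E = 0.330·(985.5 + E)
(0.124 − 0.330)·E = 0.330×985.5 − 493.74 = -168.52
E = -168.52 / -0.206 = 818.06 lb/h

818.1 lb/h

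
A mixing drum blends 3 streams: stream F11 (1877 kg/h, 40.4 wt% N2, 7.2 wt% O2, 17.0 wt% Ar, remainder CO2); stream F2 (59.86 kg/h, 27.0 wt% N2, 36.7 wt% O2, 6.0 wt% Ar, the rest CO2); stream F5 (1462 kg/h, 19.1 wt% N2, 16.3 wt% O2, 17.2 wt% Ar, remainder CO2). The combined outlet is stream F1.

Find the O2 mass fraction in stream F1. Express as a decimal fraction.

0.116

Total flow out = 1877 + 59.86 + 1462 = 3398.9 kg/h.
O2 in = 1877×0.072 + 59.86×0.367 + 1462×0.163 = 395.42 kg/h.
O2 mass fraction in F1 = 395.42/3398.9 = 0.116.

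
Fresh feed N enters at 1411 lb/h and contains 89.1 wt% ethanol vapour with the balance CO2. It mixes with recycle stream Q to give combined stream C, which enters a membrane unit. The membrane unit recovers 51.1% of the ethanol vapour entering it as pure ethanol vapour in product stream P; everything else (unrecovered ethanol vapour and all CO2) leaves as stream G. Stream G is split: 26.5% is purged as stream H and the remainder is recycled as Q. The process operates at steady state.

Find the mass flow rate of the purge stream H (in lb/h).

408.1 lb/h

CO2 enters only via N and leaves only via the purge: 1411×0.109 = 0.265×(CO2 in G), and the membrane unit passes all CO2, so CO2 in C = CO2 in G = 580.37 lb/h.
ethanol vapour in C: m_A = 1411×0.891 + (1−0.265)·(1−0.511)·m_A, so m_A = 1257.2/0.6406 = 1962.6 lb/h.
G = (1−0.511)×1962.6 + 580.37 = 1540.1 lb/h.
Purge H = 0.265×1540.1 = 408.12 lb/h.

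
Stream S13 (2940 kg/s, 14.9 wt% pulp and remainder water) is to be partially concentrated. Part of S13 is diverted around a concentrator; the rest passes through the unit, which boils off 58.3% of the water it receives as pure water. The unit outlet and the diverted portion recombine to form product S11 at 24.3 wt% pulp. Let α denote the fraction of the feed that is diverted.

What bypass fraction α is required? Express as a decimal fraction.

0.220

All 2940×0.149 = 438.06 kg/s of pulp reaches S11, so S11 = 438.06/0.243 = 1802.7 kg/s and vapour = 1137.3 kg/s.
The evaporator receives (1−α)·2940 of feed at 0.851 water and removes 0.583 of that water:
0.583×0.851×(1−α)×2940 = 1137.3
(1−α) = 1137.3/1458.6 = 0.7797;  α = 0.2203.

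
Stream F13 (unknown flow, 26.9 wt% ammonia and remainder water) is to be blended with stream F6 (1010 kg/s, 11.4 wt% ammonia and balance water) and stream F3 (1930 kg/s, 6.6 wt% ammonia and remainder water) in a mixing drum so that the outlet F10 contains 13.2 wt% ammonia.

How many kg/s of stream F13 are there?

Let F13 be the unknown flow. Total out = 2940 + F13.
ammonia balance: 242.52 + 0.269·F13 = 0.132·(2940 + F13)
(0.269 − 0.132)·F13 = 0.132×2940 − 242.52 = 145.56
F13 = 145.56 / 0.137 = 1062.5 kg/s

1062 kg/s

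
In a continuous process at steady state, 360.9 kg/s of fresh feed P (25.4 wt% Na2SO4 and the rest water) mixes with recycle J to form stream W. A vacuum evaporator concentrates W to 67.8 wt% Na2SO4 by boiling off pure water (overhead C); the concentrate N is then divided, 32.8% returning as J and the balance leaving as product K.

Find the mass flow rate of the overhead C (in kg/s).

Overall Na2SO4 balance (none leaves overhead): Na2SO4 in fresh feed = Na2SO4 in product, i.e. 360.9×0.254 = (1−0.328)·N·0.678.
N = 91.669/(0.678×0.672) = 201.2 kg/s.
Recycle J = 0.328×201.2 = 65.993 kg/s.
Combined feed W = 360.9 + 65.993 = 426.89 kg/s.
Overhead C = W − N = 426.89 − 201.2 = 225.7 kg/s.

225.7 kg/s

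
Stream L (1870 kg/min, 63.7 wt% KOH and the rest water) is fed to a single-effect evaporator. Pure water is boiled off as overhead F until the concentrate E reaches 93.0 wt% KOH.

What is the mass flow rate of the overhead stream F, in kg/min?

KOH is conserved: 1870×0.637 = 1191.2 kg/min all reports to the concentrate.
Concentrate = 1191.2/(target fraction) = 1280.8 kg/min.
Overhead = 1870 − 1280.8 = 589.15 kg/min.

589.2 kg/min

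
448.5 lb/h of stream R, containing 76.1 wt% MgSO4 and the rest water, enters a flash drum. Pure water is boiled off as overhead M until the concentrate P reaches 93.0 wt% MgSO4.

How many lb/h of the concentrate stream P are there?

367 lb/h

MgSO4 is conserved: 448.5×0.761 = 341.31 lb/h all reports to the concentrate.
Concentrate = 341.31/(target fraction) = 367 lb/h.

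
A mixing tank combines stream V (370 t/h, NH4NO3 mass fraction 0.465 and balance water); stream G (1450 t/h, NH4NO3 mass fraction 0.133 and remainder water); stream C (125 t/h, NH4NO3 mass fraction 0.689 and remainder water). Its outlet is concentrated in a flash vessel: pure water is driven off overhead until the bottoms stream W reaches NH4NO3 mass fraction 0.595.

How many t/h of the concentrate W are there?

NH4NO3 entering = 370×0.465 + 1450×0.133 + 125×0.689 = 451.03 t/h.
All NH4NO3 reports to W, so W = 451.03/0.595 = 758.03 t/h.

758 t/h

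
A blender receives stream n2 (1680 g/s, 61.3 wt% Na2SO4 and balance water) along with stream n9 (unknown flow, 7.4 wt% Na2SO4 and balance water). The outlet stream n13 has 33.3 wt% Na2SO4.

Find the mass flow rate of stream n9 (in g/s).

Let n9 be the unknown flow. Total out = 1680 + n9.
Na2SO4 balance: 1029.8 + 0.074·n9 = 0.333·(1680 + n9)
(0.074 − 0.333)·n9 = 0.333×1680 − 1029.8 = -470.4
n9 = -470.4 / -0.259 = 1816.2 g/s

1816 g/s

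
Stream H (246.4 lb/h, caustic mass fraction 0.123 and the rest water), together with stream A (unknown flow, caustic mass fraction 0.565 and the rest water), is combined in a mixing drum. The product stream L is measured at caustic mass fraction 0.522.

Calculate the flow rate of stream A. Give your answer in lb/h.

Let A be the unknown flow. Total out = 246.4 + A.
caustic balance: 30.307 + 0.565·A = 0.522·(246.4 + A)
(0.565 − 0.522)·A = 0.522×246.4 − 30.307 = 98.314
A = 98.314 / 0.043 = 2286.4 lb/h

2286 lb/h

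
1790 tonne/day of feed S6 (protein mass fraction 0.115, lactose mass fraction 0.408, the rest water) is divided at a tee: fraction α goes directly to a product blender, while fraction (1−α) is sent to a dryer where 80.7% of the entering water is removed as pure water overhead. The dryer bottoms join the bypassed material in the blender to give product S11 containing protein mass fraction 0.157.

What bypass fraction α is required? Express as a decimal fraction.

All 1790×0.115 = 205.85 tonne/day of protein reaches S11, so S11 = 205.85/0.157 = 1311.1 tonne/day and vapour = 478.85 tonne/day.
The evaporator receives (1−α)·1790 of feed at 0.477 water and removes 0.807 of that water:
0.807×0.477×(1−α)×1790 = 478.85
(1−α) = 478.85/689.04 = 0.6950;  α = 0.3050.

0.305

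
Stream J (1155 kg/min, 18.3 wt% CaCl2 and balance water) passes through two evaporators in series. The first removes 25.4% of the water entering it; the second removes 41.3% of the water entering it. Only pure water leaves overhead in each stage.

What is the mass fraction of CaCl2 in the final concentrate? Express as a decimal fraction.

water in feed = 1155×0.817 = 943.63 kg/min.
After stage 1: water left = (1−0.254)×943.63 = 703.95; stream total = 915.32 kg/min.
After stage 2: water left = (1−0.413)×703.95 = 413.22; final concentrate = 624.58 kg/min.
CaCl2 fraction = 211.37/624.58 = 0.3384.

0.3384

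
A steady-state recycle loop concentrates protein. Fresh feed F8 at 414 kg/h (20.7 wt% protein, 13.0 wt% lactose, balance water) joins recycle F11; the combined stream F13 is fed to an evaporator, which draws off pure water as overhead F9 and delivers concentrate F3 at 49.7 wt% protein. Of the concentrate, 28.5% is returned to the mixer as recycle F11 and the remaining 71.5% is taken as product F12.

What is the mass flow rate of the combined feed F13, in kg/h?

Overall protein balance (none leaves overhead): protein in fresh feed = protein in product, i.e. 414×0.207 = (1−0.285)·F3·0.497.
F3 = 85.698/(0.497×0.715) = 241.16 kg/h.
Recycle F11 = 0.285×241.16 = 68.731 kg/h.
Combined feed F13 = 414 + 68.731 = 482.73 kg/h.

482.7 kg/h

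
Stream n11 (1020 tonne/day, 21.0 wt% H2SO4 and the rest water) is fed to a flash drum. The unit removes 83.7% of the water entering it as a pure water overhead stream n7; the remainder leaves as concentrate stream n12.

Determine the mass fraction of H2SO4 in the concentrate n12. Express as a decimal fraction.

0.6199

H2SO4 is not removed: 1020×0.210 = 214.2 tonne/day of H2SO4 enters n12.
water entering = 1020×0.790 = 805.8 tonne/day; overhead removed = 0.837×805.8 = 674.45 tonne/day.
Concentrate = 1020 − 674.45 = 345.55 tonne/day.
Mass fraction = 214.2/345.55 = 0.6199.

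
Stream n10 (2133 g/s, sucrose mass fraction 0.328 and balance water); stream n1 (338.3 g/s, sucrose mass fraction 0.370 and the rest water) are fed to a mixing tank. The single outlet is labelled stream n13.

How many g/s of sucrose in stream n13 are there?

824.8 g/s

sucrose out = sucrose in = 2133×0.328 + 338.3×0.370 = 824.8 g/s.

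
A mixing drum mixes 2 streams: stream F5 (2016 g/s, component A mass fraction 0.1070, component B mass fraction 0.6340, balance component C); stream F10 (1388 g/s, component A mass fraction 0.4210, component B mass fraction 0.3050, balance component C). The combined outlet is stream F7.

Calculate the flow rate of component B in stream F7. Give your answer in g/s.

1701 g/s

component B out = component B in = 2016×0.634 + 1388×0.305 = 1701.5 g/s.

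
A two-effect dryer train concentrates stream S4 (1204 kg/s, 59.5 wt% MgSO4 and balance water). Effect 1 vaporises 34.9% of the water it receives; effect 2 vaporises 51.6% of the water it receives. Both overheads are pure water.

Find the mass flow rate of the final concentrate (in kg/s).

water in feed = 1204×0.405 = 487.62 kg/s.
After stage 1: water left = (1−0.349)×487.62 = 317.44; stream total = 1033.8 kg/s.
After stage 2: water left = (1−0.516)×317.44 = 153.64; final concentrate = 870.02 kg/s.

870 kg/s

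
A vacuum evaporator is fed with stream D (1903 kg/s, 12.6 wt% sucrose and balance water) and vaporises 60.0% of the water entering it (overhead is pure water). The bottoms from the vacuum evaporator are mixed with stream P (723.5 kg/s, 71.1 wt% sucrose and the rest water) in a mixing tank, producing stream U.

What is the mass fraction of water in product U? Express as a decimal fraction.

0.5369

Vapour removed = 0.600×0.874×1903 = 997.93 kg/s; concentrate = 905.07 kg/s.
water reaching the mixer = 665.29 (from concentrate) + 723.5×0.289 = 874.38 kg/s.
Product flow = 905.07 + 723.5 = 1628.6 kg/s; water fraction = 0.5369.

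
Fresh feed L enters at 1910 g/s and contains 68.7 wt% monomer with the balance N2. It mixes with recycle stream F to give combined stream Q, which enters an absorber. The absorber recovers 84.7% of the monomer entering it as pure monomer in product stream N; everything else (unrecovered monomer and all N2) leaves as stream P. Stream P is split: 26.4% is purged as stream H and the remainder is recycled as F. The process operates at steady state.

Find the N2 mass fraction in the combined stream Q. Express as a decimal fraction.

N2 enters only via L and leaves only via the purge: 1910×0.313 = 0.264×(N2 in P), and the absorber passes all N2, so N2 in Q = N2 in P = 2264.5 g/s.
monomer in Q: m_A = 1910×0.687 + (1−0.264)·(1−0.847)·m_A, so m_A = 1312.2/0.8874 = 1478.7 g/s.
Q = 1478.7 + 2264.5 = 3743.2 g/s.
N2 fraction in Q = 2264.5/3743.2 = 0.605.

0.605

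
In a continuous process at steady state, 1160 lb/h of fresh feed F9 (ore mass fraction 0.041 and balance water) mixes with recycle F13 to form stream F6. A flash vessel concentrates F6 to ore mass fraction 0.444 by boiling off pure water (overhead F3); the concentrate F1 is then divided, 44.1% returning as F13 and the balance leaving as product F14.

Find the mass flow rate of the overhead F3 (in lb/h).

Overall ore balance (none leaves overhead): ore in fresh feed = ore in product, i.e. 1160×0.041 = (1−0.441)·F1·0.444.
F1 = 47.56/(0.444×0.559) = 191.62 lb/h.
Recycle F13 = 0.441×191.62 = 84.506 lb/h.
Combined feed F6 = 1160 + 84.506 = 1244.5 lb/h.
Overhead F3 = F6 − F1 = 1244.5 − 191.62 = 1052.9 lb/h.

1053 lb/h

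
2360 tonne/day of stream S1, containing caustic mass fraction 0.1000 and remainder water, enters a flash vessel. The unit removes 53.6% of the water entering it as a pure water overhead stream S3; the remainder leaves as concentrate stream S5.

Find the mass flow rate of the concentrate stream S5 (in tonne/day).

water entering = 2360×0.900 = 2124 tonne/day; overhead removed = 0.536×2124 = 1138.5 tonne/day.
Concentrate = 2360 − 1138.5 = 1221.5 tonne/day.

1222 tonne/day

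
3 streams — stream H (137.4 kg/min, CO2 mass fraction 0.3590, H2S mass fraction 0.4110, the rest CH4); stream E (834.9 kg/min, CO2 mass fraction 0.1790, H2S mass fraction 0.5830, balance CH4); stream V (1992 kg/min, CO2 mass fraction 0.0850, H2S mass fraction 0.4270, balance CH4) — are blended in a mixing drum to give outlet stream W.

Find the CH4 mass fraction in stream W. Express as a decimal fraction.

0.4056

Total flow out = 137.4 + 834.9 + 1992 = 2964.3 kg/min.
CH4 in = 137.4×0.230 + 834.9×0.238 + 1992×0.488 = 1202.4 kg/min.
CH4 mass fraction in W = 1202.4/2964.3 = 0.4056.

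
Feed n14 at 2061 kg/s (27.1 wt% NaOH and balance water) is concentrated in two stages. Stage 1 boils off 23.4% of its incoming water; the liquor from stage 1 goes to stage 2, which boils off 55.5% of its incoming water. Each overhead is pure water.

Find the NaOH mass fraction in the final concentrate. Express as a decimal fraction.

water in feed = 2061×0.729 = 1502.5 kg/s.
After stage 1: water left = (1−0.234)×1502.5 = 1150.9; stream total = 1709.4 kg/s.
After stage 2: water left = (1−0.555)×1150.9 = 512.15; final concentrate = 1070.7 kg/s.
NaOH fraction = 558.53/1070.7 = 0.5217.

0.5217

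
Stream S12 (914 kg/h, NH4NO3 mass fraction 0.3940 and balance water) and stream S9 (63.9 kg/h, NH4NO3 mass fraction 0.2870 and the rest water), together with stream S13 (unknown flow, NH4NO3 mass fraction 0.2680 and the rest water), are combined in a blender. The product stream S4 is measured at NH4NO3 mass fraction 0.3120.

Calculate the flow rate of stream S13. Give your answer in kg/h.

Let S13 be the unknown flow. Total out = 977.9 + S13.
NH4NO3 balance: 378.46 + 0.268·S13 = 0.312·(977.9 + S13)
(0.268 − 0.312)·S13 = 0.312×977.9 − 378.46 = -73.351
S13 = -73.351 / -0.044 = 1667.1 kg/h

1667 kg/h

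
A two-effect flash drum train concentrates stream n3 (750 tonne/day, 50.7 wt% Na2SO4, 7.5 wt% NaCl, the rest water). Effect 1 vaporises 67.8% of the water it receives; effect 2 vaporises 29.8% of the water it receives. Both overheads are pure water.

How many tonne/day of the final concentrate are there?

water in feed = 750×0.418 = 313.5 tonne/day.
After stage 1: water left = (1−0.678)×313.5 = 100.95; stream total = 537.45 tonne/day.
After stage 2: water left = (1−0.298)×100.95 = 70.865; final concentrate = 507.36 tonne/day.

507.4 tonne/day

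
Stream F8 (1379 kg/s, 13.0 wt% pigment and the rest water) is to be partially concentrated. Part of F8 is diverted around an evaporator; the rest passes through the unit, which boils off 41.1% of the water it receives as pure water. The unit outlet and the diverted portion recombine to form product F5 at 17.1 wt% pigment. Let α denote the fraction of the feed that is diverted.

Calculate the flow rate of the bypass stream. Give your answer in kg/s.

454.3 kg/s

All 1379×0.130 = 179.27 kg/s of pigment reaches F5, so F5 = 179.27/0.171 = 1048.4 kg/s and vapour = 330.64 kg/s.
The evaporator receives (1−α)·1379 of feed at 0.870 water and removes 0.411 of that water:
0.411×0.870×(1−α)×1379 = 330.64
(1−α) = 330.64/493.09 = 0.6705;  α = 0.3295.
Bypass flow = 0.3295×1379 = 454.32 kg/s.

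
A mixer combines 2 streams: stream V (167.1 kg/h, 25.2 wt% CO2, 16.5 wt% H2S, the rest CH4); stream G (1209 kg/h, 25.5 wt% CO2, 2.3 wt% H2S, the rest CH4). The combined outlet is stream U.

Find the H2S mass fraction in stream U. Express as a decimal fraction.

Total flow out = 167.1 + 1209 = 1376.1 kg/h.
H2S in = 167.1×0.165 + 1209×0.023 = 55.379 kg/h.
H2S mass fraction in U = 55.379/1376.1 = 0.040.

0.040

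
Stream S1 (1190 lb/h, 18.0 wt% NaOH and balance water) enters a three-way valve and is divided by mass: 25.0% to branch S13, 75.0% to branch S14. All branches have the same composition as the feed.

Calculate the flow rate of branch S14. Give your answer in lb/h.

Branch S14 flow = 0.750×1190 = 892.5 lb/h.

892.5 lb/h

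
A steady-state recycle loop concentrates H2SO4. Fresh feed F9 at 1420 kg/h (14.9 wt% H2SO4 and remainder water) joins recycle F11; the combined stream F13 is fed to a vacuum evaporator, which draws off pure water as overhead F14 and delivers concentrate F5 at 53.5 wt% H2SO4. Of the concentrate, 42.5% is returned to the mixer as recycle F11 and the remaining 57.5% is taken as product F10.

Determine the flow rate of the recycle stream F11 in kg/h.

292.3 kg/h

Overall H2SO4 balance (none leaves overhead): H2SO4 in fresh feed = H2SO4 in product, i.e. 1420×0.149 = (1−0.425)·F5·0.535.
F5 = 211.58/(0.535×0.575) = 687.79 kg/h.
Recycle F11 = 0.425×687.79 = 292.31 kg/h.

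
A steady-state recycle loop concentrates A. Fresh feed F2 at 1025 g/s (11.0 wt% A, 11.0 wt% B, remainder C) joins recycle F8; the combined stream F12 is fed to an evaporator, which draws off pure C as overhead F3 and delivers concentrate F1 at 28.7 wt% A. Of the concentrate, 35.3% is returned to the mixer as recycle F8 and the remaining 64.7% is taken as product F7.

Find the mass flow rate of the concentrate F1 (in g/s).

Overall A balance (none leaves overhead): A in fresh feed = A in product, i.e. 1025×0.110 = (1−0.353)·F1·0.287.
F1 = 112.75/(0.287×0.647) = 607.2 g/s.

607.2 g/s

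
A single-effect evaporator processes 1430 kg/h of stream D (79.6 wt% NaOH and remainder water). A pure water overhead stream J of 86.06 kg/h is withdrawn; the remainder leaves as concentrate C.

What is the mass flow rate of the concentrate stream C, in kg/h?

Concentrate = 1430 − 86.06 = 1343.9 kg/h.

1344 kg/h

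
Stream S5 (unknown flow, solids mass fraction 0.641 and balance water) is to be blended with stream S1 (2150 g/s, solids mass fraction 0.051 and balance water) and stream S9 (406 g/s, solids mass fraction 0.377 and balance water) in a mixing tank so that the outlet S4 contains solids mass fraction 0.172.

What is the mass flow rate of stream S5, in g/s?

377.2 g/s

Let S5 be the unknown flow. Total out = 2556 + S5.
solids balance: 262.71 + 0.641·S5 = 0.172·(2556 + S5)
(0.641 − 0.172)·S5 = 0.172×2556 − 262.71 = 176.92
S5 = 176.92 / 0.469 = 377.23 g/s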